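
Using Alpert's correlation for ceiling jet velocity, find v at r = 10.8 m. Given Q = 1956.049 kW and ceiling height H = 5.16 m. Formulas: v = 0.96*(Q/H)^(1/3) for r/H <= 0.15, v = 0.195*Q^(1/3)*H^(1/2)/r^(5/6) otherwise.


r/H = 10.8 / 5.16 = 2.0930
r/H > 0.15, so v = 0.195*Q^(1/3)*H^(1/2)/r^(5/6)
Q^(1/3) = 12.506
H^(1/2) = 2.2716
r^(5/6) = 7.2642
v = 0.195 * 12.506 * 2.2716 / 7.2642 = 0.76260 m/s

0.76260 m/s


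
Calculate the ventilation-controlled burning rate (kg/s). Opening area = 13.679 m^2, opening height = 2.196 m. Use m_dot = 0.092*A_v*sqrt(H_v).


sqrt(H_v) = 1.4819
m_dot = 0.092 * 13.679 * 1.4819 = 1.8649 kg/s

1.8649 kg/s


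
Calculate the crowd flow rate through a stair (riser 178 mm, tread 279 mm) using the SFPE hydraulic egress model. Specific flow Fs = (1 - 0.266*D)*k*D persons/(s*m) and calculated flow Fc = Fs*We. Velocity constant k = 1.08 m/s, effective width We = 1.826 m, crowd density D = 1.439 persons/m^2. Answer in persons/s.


1 - 0.266*D = 1 - 0.266*1.439 = 0.61723
Fs = 0.61723 * 1.08 * 1.439 = 0.95924 persons/(s*m)
Fc = 0.95924 * 1.826 = 1.7516 persons/s

1.7516 persons/s


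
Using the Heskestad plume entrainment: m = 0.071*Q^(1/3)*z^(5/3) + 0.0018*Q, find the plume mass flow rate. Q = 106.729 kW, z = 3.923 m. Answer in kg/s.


Q^(1/3) = 4.7434
z^(5/3) = 9.7581
First term = 0.071 * 4.7434 * 9.7581 = 3.2864
Second term = 0.0018 * 106.729 = 0.19211
m = 3.4785 kg/s

3.4785 kg/s


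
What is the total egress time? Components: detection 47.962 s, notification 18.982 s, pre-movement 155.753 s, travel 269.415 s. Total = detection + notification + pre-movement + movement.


Total = 47.962 + 18.982 + 155.753 + 269.415 = 492.112 s

492.112 s


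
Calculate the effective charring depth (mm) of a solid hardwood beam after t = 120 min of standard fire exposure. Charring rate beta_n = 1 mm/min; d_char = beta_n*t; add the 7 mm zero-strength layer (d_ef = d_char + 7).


d_char = 1 * 120 = 120 mm
d_ef = 120 + 1.0*7 = 127 mm

127 mm


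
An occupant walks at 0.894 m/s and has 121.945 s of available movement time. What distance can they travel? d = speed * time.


d = 0.894 * 121.945 = 109.02 m

109.02 m


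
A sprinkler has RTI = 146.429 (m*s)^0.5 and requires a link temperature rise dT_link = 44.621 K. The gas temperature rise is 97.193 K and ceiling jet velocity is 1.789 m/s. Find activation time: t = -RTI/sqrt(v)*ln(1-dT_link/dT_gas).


dT_link/dT_gas = 0.45910
ln(1 - 0.45910) = -0.61452
t = -146.429 / sqrt(1.789) * -0.61452 = 67.275 s

67.275 s


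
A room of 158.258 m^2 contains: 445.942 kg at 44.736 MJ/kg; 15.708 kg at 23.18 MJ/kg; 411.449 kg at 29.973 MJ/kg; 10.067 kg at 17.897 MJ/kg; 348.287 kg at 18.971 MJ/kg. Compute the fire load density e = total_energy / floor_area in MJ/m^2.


Total energy = 445.942*44.736 + 15.708*23.18 + 411.449*29.973 + 10.067*17.897 + 348.287*18.971
= 19949.66 + 364.1114 + 12332.36 + 180.1691 + 6607.353
= 39433.66 MJ
e = 39433.66 / 158.258 = 249.17 MJ/m^2

249.17 MJ/m^2


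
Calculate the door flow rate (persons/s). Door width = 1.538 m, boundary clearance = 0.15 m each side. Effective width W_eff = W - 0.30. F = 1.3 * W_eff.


W_eff = 1.538 - 0.30 = 1.238 m
F = 1.3 * 1.238 = 1.6094 persons/s

1.6094 persons/s


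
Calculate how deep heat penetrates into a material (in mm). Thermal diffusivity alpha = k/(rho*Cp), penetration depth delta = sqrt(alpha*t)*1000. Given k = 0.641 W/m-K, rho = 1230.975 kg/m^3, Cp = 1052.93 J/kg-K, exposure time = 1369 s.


alpha = 0.641 / (1230.975 * 1052.93) = 4.9455e-07 m^2/s
alpha * t = 0.00067704
delta = sqrt(0.00067704) * 1000 = 26.020 mm

26.020 mm


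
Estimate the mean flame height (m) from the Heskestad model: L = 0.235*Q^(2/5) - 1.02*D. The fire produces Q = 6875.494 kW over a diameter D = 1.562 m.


Q^(2/5) = 34.271
0.235 * Q^(2/5) = 8.0536
1.02 * D = 1.5932
L = 6.4603 m

6.4603 m


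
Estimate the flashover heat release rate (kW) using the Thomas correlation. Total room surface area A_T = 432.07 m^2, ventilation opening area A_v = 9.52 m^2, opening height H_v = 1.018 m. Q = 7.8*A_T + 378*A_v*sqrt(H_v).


7.8*A_T = 3370.146
sqrt(H_v) = 1.0090
378*A_v*sqrt(H_v) = 3630.8
Q = 3370.146 + 3630.8 = 7000.9 kW

7000.9 kW


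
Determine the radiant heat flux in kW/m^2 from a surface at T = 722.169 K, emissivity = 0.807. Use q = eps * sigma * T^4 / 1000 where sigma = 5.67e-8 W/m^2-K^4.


T^4 = 2.7199e+11
q = 0.807 * 5.67e-8 * 2.7199e+11 / 1000 = 12.445 kW/m^2

12.445 kW/m^2


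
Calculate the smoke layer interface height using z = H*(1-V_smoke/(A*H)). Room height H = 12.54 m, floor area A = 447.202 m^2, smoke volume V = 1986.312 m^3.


V/(A*H) = 0.35420
1 - 0.35420 = 0.64580
z = 12.54 * 0.64580 = 8.0984 m

8.0984 m


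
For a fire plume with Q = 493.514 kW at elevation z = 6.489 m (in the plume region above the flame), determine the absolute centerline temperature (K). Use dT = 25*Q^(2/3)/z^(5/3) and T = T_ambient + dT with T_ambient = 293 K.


Q^(2/3) = 62.450
z^(5/3) = 22.575
dT = 25 * 62.450 / 22.575 = 69.158 K
T = 293 + 69.158 = 362.16 K

362.16 K


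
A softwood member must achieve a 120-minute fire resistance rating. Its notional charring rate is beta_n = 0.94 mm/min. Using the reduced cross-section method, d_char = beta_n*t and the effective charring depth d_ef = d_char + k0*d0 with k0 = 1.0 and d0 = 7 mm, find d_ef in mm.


d_char = 0.94 * 120 = 112.8 mm
d_ef = 112.8 + 1.0*7 = 119.8 mm

119.8 mm


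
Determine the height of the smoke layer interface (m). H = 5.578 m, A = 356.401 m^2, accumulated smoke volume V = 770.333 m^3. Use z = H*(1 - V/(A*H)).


V/(A*H) = 0.38749
1 - 0.38749 = 0.61251
z = 5.578 * 0.61251 = 3.4166 m

3.4166 m


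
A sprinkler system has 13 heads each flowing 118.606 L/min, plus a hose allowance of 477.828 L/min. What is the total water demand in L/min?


Sprinkler demand = 13 * 118.606 = 1541.878 L/min
Total = 1541.878 + 477.828 = 2019.706 L/min

2019.706 L/min


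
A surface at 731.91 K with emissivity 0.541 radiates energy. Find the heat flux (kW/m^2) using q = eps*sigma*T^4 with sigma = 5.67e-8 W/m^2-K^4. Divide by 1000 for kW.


T^4 = 2.8697e+11
q = 0.541 * 5.67e-8 * 2.8697e+11 / 1000 = 8.8026 kW/m^2

8.8026 kW/m^2


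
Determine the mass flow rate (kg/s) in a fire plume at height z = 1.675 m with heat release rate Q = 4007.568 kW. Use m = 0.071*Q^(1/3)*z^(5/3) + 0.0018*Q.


Q^(1/3) = 15.884
z^(5/3) = 2.3624
First term = 0.071 * 15.884 * 2.3624 = 2.6643
Second term = 0.0018 * 4007.568 = 7.2136
m = 9.8779 kg/s

9.8779 kg/s


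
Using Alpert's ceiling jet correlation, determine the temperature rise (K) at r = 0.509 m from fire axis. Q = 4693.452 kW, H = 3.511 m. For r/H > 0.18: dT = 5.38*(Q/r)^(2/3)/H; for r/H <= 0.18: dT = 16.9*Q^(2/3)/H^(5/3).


r/H = 0.509 / 3.511 = 0.14497
r/H <= 0.18, so dT = 16.9*Q^(2/3)/H^(5/3)
Q^(2/3) = 280.32
H^(5/3) = 8.1106
dT = 16.9 * 280.32 / 8.1106 = 584.11 K

584.11 K


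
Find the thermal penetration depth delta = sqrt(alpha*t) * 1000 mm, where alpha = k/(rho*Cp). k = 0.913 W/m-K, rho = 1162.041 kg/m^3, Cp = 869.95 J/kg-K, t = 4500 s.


alpha = 0.913 / (1162.041 * 869.95) = 9.0314e-07 m^2/s
alpha * t = 0.0040641
delta = sqrt(0.0040641) * 1000 = 63.751 mm

63.751 mm


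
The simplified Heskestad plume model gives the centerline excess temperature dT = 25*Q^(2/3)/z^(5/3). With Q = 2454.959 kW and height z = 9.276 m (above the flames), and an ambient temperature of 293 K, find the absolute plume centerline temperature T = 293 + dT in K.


Q^(2/3) = 181.98
z^(5/3) = 40.951
dT = 25 * 181.98 / 40.951 = 111.10 K
T = 293 + 111.10 = 404.10 K

404.10 K


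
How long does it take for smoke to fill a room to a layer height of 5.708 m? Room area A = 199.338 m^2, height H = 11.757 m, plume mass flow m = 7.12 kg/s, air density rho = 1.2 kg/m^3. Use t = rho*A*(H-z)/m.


H - z = 6.049 m
t = 1.2 * 199.338 * 6.049 / 7.12 = 203.22 s

203.22 s


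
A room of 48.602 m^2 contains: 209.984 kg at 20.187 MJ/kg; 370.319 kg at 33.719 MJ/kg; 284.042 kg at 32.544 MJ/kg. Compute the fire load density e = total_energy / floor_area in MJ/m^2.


Total energy = 209.984*20.187 + 370.319*33.719 + 284.042*32.544
= 4238.947 + 12486.79 + 9243.863
= 25969.60 MJ
e = 25969.60 / 48.602 = 534.33 MJ/m^2

534.33 MJ/m^2


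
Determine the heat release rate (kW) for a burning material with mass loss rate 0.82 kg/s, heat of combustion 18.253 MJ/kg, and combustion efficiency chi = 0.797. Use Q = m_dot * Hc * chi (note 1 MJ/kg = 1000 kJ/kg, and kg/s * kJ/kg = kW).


Hc = 18.253 MJ/kg = 18.253 * 1000 kJ/kg = 18253 kJ/kg
Q = 0.82 kg/s * 18253 kJ/kg * 0.797 = 11929 kW

11929 kW


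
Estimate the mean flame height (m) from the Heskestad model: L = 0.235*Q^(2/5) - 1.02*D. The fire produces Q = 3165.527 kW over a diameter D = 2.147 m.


Q^(2/5) = 25.129
0.235 * Q^(2/5) = 5.9054
1.02 * D = 2.1899
L = 3.7154 m

3.7154 m


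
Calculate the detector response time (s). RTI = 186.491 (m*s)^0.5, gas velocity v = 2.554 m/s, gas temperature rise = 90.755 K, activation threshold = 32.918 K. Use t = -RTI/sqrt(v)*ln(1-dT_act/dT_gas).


dT_act/dT_gas = 0.36271
ln(1 - 0.36271) = -0.45053
t = -186.491 / sqrt(2.554) * -0.45053 = 52.575 s

52.575 s


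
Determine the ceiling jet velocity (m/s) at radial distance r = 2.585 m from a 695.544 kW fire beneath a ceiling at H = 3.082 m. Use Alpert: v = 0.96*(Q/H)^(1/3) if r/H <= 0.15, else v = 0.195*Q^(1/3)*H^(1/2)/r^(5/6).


r/H = 2.585 / 3.082 = 0.83874
r/H > 0.15, so v = 0.195*Q^(1/3)*H^(1/2)/r^(5/6)
Q^(1/3) = 8.8602
H^(1/2) = 1.7556
r^(5/6) = 2.2066
v = 0.195 * 8.8602 * 1.7556 / 2.2066 = 1.3746 m/s

1.3746 m/s


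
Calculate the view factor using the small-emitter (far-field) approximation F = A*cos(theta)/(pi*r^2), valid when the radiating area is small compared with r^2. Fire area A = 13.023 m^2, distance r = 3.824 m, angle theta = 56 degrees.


cos(56 deg) = 0.55919
pi*r^2 = 45.939
F = 13.023 * 0.55919 / 45.939 = 0.15852

0.15852


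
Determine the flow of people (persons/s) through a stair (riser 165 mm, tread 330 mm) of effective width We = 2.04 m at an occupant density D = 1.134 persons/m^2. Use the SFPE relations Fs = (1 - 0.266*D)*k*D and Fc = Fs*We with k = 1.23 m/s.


1 - 0.266*D = 1 - 0.266*1.134 = 0.69836
Fs = 0.69836 * 1.23 * 1.134 = 0.97408 persons/(s*m)
Fc = 0.97408 * 2.04 = 1.9871 persons/s

1.9871 persons/s


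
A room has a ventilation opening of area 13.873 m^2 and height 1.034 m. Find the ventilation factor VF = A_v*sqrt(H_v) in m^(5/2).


sqrt(H_v) = 1.0169
VF = 13.873 * 1.0169 = 14.107 m^(5/2)

14.107 m^(5/2)


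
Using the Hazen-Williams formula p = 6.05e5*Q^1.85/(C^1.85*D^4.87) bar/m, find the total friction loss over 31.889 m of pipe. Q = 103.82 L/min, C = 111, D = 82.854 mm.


Q^1.85 = 5371.8
C^1.85 = 6079.2
D^4.87 = 2.1988e+09
p/m = 0.00024313 bar/m
p_total = 0.00024313 * 31.889 = 0.0077532 bar

0.0077532 bar


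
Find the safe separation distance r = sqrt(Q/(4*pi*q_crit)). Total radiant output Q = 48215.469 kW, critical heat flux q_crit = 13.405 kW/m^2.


4*pi*q_crit = 168.45
Q/(4*pi*q_crit) = 286.23
r = sqrt(286.23) = 16.918 m

16.918 m


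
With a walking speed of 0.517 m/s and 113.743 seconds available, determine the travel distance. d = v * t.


d = 0.517 * 113.743 = 58.805 m

58.805 m


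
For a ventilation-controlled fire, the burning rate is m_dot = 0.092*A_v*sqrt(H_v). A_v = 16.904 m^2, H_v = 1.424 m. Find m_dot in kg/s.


sqrt(H_v) = 1.1933
m_dot = 0.092 * 16.904 * 1.1933 = 1.8558 kg/s

1.8558 kg/s


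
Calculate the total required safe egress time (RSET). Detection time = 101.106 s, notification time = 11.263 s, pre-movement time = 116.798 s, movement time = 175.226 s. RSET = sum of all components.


Total = 101.106 + 11.263 + 116.798 + 175.226 = 404.393 s

404.393 s


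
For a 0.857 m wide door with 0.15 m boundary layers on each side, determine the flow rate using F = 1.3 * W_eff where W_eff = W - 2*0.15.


W_eff = 0.857 - 0.30 = 0.557 m
F = 1.3 * 0.557 = 0.72410 persons/s

0.72410 persons/s


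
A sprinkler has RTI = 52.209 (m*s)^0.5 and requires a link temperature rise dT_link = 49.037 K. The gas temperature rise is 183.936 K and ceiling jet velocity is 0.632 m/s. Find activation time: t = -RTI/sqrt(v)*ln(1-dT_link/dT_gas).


dT_link/dT_gas = 0.26660
ln(1 - 0.26660) = -0.31006
t = -52.209 / sqrt(0.632) * -0.31006 = 20.363 s

20.363 s


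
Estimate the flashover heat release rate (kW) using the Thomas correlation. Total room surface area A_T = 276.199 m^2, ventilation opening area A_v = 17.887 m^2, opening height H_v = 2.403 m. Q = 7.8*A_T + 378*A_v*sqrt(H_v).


7.8*A_T = 2154.4
sqrt(H_v) = 1.5502
378*A_v*sqrt(H_v) = 10481
Q = 2154.4 + 10481 = 12635 kW

12635 kW


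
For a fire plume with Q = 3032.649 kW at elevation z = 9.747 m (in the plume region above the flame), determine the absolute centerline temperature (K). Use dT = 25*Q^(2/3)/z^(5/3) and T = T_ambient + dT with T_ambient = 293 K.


Q^(2/3) = 209.51
z^(5/3) = 44.475
dT = 25 * 209.51 / 44.475 = 117.77 K
T = 293 + 117.77 = 410.77 K

410.77 K


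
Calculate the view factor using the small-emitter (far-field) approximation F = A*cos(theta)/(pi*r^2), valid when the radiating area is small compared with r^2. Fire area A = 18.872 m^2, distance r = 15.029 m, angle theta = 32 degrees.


cos(32 deg) = 0.84805
pi*r^2 = 709.59
F = 18.872 * 0.84805 / 709.59 = 0.022554

0.022554


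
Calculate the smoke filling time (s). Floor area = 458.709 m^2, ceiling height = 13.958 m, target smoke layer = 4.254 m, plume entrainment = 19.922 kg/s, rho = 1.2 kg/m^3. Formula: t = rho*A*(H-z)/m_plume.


H - z = 9.704 m
t = 1.2 * 458.709 * 9.704 / 19.922 = 268.12 s

268.12 s


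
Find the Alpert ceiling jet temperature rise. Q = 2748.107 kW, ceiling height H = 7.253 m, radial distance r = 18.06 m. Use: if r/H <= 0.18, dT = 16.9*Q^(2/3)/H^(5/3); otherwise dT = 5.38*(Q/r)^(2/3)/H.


r/H = 18.06 / 7.253 = 2.4900
r/H > 0.18, so dT = 5.38*(Q/r)^(2/3)/H
Q/r = 152.17
(Q/r)^(2/3) = 28.502
dT = 5.38 * 28.502 / 7.253 = 21.142 K

21.142 K


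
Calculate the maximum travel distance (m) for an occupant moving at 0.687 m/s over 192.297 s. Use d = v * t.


d = 0.687 * 192.297 = 132.11 m

132.11 m


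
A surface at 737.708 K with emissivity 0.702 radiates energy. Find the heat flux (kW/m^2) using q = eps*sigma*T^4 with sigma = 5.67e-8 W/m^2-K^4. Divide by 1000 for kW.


T^4 = 2.9617e+11
q = 0.702 * 5.67e-8 * 2.9617e+11 / 1000 = 11.788 kW/m^2

11.788 kW/m^2


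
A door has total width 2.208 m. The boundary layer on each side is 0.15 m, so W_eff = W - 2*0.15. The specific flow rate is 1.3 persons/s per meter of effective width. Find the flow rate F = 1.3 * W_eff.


W_eff = 2.208 - 0.30 = 1.908 m
F = 1.3 * 1.908 = 2.4804 persons/s

2.4804 persons/s


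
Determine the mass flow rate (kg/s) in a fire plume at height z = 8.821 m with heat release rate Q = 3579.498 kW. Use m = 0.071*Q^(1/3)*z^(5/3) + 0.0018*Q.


Q^(1/3) = 15.297
z^(5/3) = 37.659
First term = 0.071 * 15.297 * 37.659 = 40.901
Second term = 0.0018 * 3579.498 = 6.4431
m = 47.344 kg/s

47.344 kg/s


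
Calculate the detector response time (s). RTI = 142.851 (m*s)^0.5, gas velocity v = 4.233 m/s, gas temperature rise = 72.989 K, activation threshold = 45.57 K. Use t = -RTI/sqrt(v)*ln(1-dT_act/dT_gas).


dT_act/dT_gas = 0.62434
ln(1 - 0.62434) = -0.97907
t = -142.851 / sqrt(4.233) * -0.97907 = 67.979 s

67.979 s


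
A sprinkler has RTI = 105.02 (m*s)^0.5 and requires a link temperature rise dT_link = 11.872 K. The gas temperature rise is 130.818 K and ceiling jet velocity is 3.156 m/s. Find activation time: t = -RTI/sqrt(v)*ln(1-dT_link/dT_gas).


dT_link/dT_gas = 0.090752
ln(1 - 0.090752) = -0.095137
t = -105.02 / sqrt(3.156) * -0.095137 = 5.6241 s

5.6241 s


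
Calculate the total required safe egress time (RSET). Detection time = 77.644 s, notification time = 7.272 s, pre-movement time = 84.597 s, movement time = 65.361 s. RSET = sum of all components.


Total = 77.644 + 7.272 + 84.597 + 65.361 = 234.874 s

234.874 s


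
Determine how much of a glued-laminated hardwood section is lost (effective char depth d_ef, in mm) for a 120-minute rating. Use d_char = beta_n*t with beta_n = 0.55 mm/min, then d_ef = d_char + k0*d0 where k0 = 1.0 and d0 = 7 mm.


d_char = 0.55 * 120 = 66 mm
d_ef = 66 + 1.0*7 = 73 mm

73 mm


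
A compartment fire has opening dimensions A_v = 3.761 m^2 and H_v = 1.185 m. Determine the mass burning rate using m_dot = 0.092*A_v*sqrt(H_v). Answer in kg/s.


sqrt(H_v) = 1.0886
m_dot = 0.092 * 3.761 * 1.0886 = 0.37666 kg/s

0.37666 kg/s


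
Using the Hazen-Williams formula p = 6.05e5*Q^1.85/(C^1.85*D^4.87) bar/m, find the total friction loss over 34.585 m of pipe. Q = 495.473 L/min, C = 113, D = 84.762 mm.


Q^1.85 = 96780
C^1.85 = 6283.4
D^4.87 = 2.4566e+09
p/m = 0.0037932 bar/m
p_total = 0.0037932 * 34.585 = 0.13119 bar

0.13119 bar


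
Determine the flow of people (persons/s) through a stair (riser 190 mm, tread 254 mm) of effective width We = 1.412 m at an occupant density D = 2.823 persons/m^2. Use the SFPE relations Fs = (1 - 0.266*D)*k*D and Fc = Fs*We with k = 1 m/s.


1 - 0.266*D = 1 - 0.266*2.823 = 0.24908
Fs = 0.24908 * 1 * 2.823 = 0.70316 persons/(s*m)
Fc = 0.70316 * 1.412 = 0.99286 persons/s

0.99286 persons/s


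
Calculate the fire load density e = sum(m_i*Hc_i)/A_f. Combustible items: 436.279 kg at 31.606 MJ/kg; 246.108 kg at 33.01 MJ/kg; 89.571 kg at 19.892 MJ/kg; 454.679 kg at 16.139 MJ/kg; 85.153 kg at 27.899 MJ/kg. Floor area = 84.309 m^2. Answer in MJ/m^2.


Total energy = 436.279*31.606 + 246.108*33.01 + 89.571*19.892 + 454.679*16.139 + 85.153*27.899
= 13789.03 + 8124.025 + 1781.746 + 7338.064 + 2375.684
= 33408.55 MJ
e = 33408.55 / 84.309 = 396.26 MJ/m^2

396.26 MJ/m^2


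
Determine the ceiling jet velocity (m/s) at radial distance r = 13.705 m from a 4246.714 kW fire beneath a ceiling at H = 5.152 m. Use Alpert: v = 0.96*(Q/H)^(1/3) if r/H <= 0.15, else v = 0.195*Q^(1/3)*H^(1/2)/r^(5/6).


r/H = 13.705 / 5.152 = 2.6601
r/H > 0.15, so v = 0.195*Q^(1/3)*H^(1/2)/r^(5/6)
Q^(1/3) = 16.194
H^(1/2) = 2.2698
r^(5/6) = 8.8593
v = 0.195 * 16.194 * 2.2698 / 8.8593 = 0.80905 m/s

0.80905 m/s


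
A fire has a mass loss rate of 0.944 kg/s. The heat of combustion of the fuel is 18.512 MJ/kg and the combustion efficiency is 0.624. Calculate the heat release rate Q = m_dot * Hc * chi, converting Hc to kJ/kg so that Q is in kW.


Hc = 18.512 MJ/kg = 18.512 * 1000 kJ/kg = 18512 kJ/kg
Q = 0.944 kg/s * 18512 kJ/kg * 0.624 = 10905 kW

10905 kW


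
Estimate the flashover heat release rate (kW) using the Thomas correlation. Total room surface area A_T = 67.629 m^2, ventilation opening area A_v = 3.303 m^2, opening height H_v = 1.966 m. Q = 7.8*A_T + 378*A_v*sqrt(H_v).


7.8*A_T = 527.51
sqrt(H_v) = 1.4021
378*A_v*sqrt(H_v) = 1750.6
Q = 527.51 + 1750.6 = 2278.1 kW

2278.1 kW


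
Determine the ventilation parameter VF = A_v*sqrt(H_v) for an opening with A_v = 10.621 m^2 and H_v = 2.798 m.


sqrt(H_v) = 1.6727
VF = 10.621 * 1.6727 = 17.766 m^(5/2)

17.766 m^(5/2)


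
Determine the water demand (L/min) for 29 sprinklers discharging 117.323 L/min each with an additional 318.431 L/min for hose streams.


Sprinkler demand = 29 * 117.323 = 3402.367 L/min
Total = 3402.367 + 318.431 = 3720.798 L/min

3720.798 L/min


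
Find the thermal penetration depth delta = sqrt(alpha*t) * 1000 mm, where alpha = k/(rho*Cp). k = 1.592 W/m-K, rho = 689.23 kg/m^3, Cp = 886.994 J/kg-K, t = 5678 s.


alpha = 1.592 / (689.23 * 886.994) = 2.6041e-06 m^2/s
alpha * t = 0.014786
delta = sqrt(0.014786) * 1000 = 121.60 mm

121.60 mm


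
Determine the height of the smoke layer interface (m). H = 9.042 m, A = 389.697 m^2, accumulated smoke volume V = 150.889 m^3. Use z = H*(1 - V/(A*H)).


V/(A*H) = 0.042822
1 - 0.042822 = 0.95718
z = 9.042 * 0.95718 = 8.6548 m

8.6548 m


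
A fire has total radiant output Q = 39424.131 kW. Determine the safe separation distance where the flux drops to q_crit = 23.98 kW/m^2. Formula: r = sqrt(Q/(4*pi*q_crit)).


4*pi*q_crit = 301.34
Q/(4*pi*q_crit) = 130.83
r = sqrt(130.83) = 11.438 m

11.438 m


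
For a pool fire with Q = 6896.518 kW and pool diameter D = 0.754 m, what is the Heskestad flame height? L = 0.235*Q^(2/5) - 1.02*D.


Q^(2/5) = 34.312
0.235 * Q^(2/5) = 8.0634
1.02 * D = 0.76908
L = 7.2943 m

7.2943 m


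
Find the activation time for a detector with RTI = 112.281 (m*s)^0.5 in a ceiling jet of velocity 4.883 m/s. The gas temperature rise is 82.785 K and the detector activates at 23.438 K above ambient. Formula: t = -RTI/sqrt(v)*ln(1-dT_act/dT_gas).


dT_act/dT_gas = 0.28312
ln(1 - 0.28312) = -0.33285
t = -112.281 / sqrt(4.883) * -0.33285 = 16.912 s

16.912 s


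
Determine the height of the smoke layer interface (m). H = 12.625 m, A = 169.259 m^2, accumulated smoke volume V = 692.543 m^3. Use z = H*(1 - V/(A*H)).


V/(A*H) = 0.32409
1 - 0.32409 = 0.67591
z = 12.625 * 0.67591 = 8.5334 m

8.5334 m


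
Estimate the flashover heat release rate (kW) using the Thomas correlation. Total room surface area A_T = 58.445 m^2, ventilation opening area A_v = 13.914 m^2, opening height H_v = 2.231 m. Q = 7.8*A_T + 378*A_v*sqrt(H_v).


7.8*A_T = 455.871
sqrt(H_v) = 1.4937
378*A_v*sqrt(H_v) = 7855.9
Q = 455.871 + 7855.9 = 8311.7 kW

8311.7 kW


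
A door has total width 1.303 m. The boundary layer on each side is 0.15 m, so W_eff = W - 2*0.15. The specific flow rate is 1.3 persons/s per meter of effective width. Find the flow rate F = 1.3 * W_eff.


W_eff = 1.303 - 0.30 = 1.003 m
F = 1.3 * 1.003 = 1.3039 persons/s

1.3039 persons/s


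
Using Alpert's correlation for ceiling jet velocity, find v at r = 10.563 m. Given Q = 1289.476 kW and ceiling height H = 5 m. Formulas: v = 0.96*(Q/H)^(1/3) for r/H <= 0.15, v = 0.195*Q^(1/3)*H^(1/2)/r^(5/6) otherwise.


r/H = 10.563 / 5 = 2.1126
r/H > 0.15, so v = 0.195*Q^(1/3)*H^(1/2)/r^(5/6)
Q^(1/3) = 10.884
H^(1/2) = 2.2361
r^(5/6) = 7.1311
v = 0.195 * 10.884 * 2.2361 / 7.1311 = 0.66553 m/s

0.66553 m/s


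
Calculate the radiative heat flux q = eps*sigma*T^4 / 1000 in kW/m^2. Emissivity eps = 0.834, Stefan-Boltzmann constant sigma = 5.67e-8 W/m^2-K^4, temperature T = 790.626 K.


T^4 = 3.9074e+11
q = 0.834 * 5.67e-8 * 3.9074e+11 / 1000 = 18.477 kW/m^2

18.477 kW/m^2


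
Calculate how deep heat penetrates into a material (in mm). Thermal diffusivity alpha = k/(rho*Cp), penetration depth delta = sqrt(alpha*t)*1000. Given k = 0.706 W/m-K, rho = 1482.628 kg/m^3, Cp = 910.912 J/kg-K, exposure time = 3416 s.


alpha = 0.706 / (1482.628 * 910.912) = 5.2275e-07 m^2/s
alpha * t = 0.0017857
delta = sqrt(0.0017857) * 1000 = 42.258 mm

42.258 mm


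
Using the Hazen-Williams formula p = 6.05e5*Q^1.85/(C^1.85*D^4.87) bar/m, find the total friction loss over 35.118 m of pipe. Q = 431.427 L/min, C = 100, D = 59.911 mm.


Q^1.85 = 74917
C^1.85 = 5011.9
D^4.87 = 4.5337e+08
p/m = 0.019947 bar/m
p_total = 0.019947 * 35.118 = 0.70050 bar

0.70050 bar


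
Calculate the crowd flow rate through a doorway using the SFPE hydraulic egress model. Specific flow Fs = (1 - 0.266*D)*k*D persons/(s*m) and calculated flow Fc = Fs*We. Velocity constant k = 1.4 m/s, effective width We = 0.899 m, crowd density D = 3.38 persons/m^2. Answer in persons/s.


1 - 0.266*D = 1 - 0.266*3.38 = 0.10092
Fs = 0.10092 * 1.4 * 3.38 = 0.47755 persons/(s*m)
Fc = 0.47755 * 0.899 = 0.42932 persons/s

0.42932 persons/s


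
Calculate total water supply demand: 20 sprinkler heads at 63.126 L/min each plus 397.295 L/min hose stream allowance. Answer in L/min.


Sprinkler demand = 20 * 63.126 = 1262.52 L/min
Total = 1262.52 + 397.295 = 1659.815 L/min

1659.815 L/min


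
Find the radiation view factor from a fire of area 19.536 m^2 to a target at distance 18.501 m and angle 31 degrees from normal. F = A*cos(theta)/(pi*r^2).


cos(31 deg) = 0.85717
pi*r^2 = 1075.3
F = 19.536 * 0.85717 / 1075.3 = 0.015573

0.015573


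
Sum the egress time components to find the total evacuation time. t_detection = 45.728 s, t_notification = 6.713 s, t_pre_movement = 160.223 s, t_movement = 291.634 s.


Total = 45.728 + 6.713 + 160.223 + 291.634 = 504.298 s

504.298 s


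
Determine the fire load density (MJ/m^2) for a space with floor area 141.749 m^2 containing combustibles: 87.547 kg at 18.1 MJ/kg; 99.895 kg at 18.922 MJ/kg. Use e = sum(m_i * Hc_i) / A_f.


Total energy = 87.547*18.1 + 99.895*18.922
= 1584.601 + 1890.213
= 3474.814 MJ
e = 3474.814 / 141.749 = 24.514 MJ/m^2

24.514 MJ/m^2


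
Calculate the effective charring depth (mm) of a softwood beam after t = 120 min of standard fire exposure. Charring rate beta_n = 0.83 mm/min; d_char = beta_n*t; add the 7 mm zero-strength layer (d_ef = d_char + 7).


d_char = 0.83 * 120 = 99.6 mm
d_ef = 99.6 + 1.0*7 = 106.6 mm

106.6 mm


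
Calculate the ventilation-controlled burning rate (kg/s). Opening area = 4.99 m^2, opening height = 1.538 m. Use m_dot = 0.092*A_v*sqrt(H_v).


sqrt(H_v) = 1.2402
m_dot = 0.092 * 4.99 * 1.2402 = 0.56933 kg/s

0.56933 kg/s


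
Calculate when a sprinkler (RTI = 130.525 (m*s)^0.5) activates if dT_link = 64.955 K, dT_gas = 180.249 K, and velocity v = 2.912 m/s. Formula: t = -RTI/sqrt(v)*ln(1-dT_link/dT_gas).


dT_link/dT_gas = 0.36036
ln(1 - 0.36036) = -0.44685
t = -130.525 / sqrt(2.912) * -0.44685 = 34.179 s

34.179 s


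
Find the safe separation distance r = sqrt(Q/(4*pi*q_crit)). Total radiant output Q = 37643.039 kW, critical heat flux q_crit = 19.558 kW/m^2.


4*pi*q_crit = 245.77
Q/(4*pi*q_crit) = 153.16
r = sqrt(153.16) = 12.376 m

12.376 m


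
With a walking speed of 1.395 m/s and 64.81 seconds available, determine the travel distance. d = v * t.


d = 1.395 * 64.81 = 90.410 m

90.410 m


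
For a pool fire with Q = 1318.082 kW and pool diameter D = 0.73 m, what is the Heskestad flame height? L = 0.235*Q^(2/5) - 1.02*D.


Q^(2/5) = 17.700
0.235 * Q^(2/5) = 4.1595
1.02 * D = 0.74460
L = 3.4149 m

3.4149 m


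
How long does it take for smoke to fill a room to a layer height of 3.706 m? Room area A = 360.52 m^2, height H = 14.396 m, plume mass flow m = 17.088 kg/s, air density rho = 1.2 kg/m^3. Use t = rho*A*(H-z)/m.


H - z = 10.69 m
t = 1.2 * 360.52 * 10.69 / 17.088 = 270.64 s

270.64 s


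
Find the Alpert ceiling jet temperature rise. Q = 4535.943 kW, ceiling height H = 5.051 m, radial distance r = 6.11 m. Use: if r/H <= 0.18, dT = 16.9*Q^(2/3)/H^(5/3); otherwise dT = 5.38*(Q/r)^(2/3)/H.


r/H = 6.11 / 5.051 = 1.2097
r/H > 0.18, so dT = 5.38*(Q/r)^(2/3)/H
Q/r = 742.38
(Q/r)^(2/3) = 81.988
dT = 5.38 * 81.988 / 5.051 = 87.328 K

87.328 K


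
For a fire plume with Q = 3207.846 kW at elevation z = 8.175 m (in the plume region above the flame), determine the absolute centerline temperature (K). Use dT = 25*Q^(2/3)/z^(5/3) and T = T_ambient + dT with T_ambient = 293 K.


Q^(2/3) = 217.51
z^(5/3) = 33.175
dT = 25 * 217.51 / 33.175 = 163.91 K
T = 293 + 163.91 = 456.91 K

456.91 K


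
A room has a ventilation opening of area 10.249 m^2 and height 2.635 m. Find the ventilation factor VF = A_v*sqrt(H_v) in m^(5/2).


sqrt(H_v) = 1.6233
VF = 10.249 * 1.6233 = 16.637 m^(5/2)

16.637 m^(5/2)


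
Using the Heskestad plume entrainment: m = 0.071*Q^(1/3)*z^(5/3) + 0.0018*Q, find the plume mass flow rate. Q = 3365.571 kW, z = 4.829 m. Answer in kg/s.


Q^(1/3) = 14.986
z^(5/3) = 13.796
First term = 0.071 * 14.986 * 13.796 = 14.679
Second term = 0.0018 * 3365.571 = 6.0580
m = 20.737 kg/s

20.737 kg/s


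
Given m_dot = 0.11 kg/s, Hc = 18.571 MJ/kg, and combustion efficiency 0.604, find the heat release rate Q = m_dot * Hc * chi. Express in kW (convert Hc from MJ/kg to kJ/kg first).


Hc = 18.571 MJ/kg = 18.571 * 1000 kJ/kg = 18571 kJ/kg
Q = 0.11 kg/s * 18571 kJ/kg * 0.604 = 1233.9 kW

1233.9 kW


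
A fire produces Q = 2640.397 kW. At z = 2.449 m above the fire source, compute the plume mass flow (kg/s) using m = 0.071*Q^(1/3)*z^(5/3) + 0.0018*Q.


Q^(1/3) = 13.822
z^(5/3) = 4.4495
First term = 0.071 * 13.822 * 4.4495 = 4.3665
Second term = 0.0018 * 2640.397 = 4.7527
m = 9.1192 kg/s

9.1192 kg/s


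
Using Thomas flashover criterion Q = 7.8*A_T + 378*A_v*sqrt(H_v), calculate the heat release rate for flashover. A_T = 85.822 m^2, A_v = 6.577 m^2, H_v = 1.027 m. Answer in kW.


7.8*A_T = 669.41
sqrt(H_v) = 1.0134
378*A_v*sqrt(H_v) = 2519.4
Q = 669.41 + 2519.4 = 3188.9 kW

3188.9 kW


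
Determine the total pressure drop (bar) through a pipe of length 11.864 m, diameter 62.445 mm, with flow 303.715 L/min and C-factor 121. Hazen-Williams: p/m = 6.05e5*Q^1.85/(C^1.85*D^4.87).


Q^1.85 = 39135
C^1.85 = 7131.0
D^4.87 = 5.5472e+08
p/m = 0.0059854 bar/m
p_total = 0.0059854 * 11.864 = 0.071010 bar

0.071010 bar


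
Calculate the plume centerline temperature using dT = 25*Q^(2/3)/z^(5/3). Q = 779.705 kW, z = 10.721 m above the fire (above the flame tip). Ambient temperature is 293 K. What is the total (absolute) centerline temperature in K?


Q^(2/3) = 84.714
z^(5/3) = 52.127
dT = 25 * 84.714 / 52.127 = 40.629 K
T = 293 + 40.629 = 333.63 K

333.63 K


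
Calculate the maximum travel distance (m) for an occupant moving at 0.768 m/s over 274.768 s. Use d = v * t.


d = 0.768 * 274.768 = 211.02 m

211.02 m


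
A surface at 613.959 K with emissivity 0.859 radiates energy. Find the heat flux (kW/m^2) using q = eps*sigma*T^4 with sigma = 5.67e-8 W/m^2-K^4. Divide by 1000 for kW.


T^4 = 1.4209e+11
q = 0.859 * 5.67e-8 * 1.4209e+11 / 1000 = 6.9204 kW/m^2

6.9204 kW/m^2


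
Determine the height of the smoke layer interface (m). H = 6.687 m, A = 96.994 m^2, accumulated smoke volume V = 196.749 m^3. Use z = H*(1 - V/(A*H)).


V/(A*H) = 0.30334
1 - 0.30334 = 0.69666
z = 6.687 * 0.69666 = 4.6585 m

4.6585 m


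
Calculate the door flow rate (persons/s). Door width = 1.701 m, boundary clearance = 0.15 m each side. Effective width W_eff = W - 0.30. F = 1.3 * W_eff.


W_eff = 1.701 - 0.30 = 1.401 m
F = 1.3 * 1.401 = 1.8213 persons/s

1.8213 persons/s


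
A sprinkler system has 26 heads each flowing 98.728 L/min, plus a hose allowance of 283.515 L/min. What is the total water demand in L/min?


Sprinkler demand = 26 * 98.728 = 2566.928 L/min
Total = 2566.928 + 283.515 = 2850.443 L/min

2850.443 L/min


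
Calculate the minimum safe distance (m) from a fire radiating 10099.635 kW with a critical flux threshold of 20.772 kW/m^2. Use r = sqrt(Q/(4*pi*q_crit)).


4*pi*q_crit = 261.03
Q/(4*pi*q_crit) = 38.692
r = sqrt(38.692) = 6.2203 m

6.2203 m


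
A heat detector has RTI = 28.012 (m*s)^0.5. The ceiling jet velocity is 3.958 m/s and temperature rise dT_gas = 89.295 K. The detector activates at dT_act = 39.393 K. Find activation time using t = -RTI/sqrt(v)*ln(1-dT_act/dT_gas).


dT_act/dT_gas = 0.44116
ln(1 - 0.44116) = -0.58188
t = -28.012 / sqrt(3.958) * -0.58188 = 8.1930 s

8.1930 s


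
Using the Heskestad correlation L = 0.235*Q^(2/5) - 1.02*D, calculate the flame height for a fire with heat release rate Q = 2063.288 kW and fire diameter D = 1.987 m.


Q^(2/5) = 21.175
0.235 * Q^(2/5) = 4.9761
1.02 * D = 2.0267
L = 2.9494 m

2.9494 m


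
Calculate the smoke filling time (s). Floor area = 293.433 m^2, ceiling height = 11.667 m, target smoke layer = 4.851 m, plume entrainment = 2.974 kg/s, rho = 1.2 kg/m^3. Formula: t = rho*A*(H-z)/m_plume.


H - z = 6.816 m
t = 1.2 * 293.433 * 6.816 / 2.974 = 807.01 s

807.01 s


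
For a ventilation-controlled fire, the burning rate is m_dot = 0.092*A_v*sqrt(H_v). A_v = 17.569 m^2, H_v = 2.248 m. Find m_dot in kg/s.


sqrt(H_v) = 1.4993
m_dot = 0.092 * 17.569 * 1.4993 = 2.4234 kg/s

2.4234 kg/s


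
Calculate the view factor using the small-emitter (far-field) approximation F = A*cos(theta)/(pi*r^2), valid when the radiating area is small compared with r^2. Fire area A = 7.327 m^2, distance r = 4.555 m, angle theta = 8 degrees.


cos(8 deg) = 0.99027
pi*r^2 = 65.182
F = 7.327 * 0.99027 / 65.182 = 0.11131

0.11131


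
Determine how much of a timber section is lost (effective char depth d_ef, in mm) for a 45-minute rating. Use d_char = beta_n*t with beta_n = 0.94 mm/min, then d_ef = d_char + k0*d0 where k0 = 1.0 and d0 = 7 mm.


d_char = 0.94 * 45 = 42.3 mm
d_ef = 42.3 + 1.0*7 = 49.3 mm

49.3 mm


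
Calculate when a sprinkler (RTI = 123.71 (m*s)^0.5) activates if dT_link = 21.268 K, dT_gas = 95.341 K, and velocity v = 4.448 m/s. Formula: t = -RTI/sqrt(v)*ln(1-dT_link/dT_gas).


dT_link/dT_gas = 0.22307
ln(1 - 0.22307) = -0.25241
t = -123.71 / sqrt(4.448) * -0.25241 = 14.806 s

14.806 s


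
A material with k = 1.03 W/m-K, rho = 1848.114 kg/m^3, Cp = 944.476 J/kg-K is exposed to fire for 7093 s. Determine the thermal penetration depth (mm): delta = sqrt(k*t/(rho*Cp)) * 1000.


alpha = 1.03 / (1848.114 * 944.476) = 5.9009e-07 m^2/s
alpha * t = 0.0041855
delta = sqrt(0.0041855) * 1000 = 64.695 mm

64.695 mm


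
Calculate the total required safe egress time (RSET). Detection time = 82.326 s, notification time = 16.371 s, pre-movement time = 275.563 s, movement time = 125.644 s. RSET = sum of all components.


Total = 82.326 + 16.371 + 275.563 + 125.644 = 499.904 s

499.904 s


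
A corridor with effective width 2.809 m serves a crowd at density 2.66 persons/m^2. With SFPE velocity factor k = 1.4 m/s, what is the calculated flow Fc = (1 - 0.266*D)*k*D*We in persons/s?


1 - 0.266*D = 1 - 0.266*2.66 = 0.29244
Fs = 0.29244 * 1.4 * 2.66 = 1.0890 persons/(s*m)
Fc = 1.0890 * 2.809 = 3.0591 persons/s

3.0591 persons/s


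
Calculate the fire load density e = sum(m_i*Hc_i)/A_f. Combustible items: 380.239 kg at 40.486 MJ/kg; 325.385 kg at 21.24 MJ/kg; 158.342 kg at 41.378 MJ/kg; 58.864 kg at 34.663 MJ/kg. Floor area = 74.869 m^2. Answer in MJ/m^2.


Total energy = 380.239*40.486 + 325.385*21.24 + 158.342*41.378 + 58.864*34.663
= 15394.36 + 6911.177 + 6551.875 + 2040.403
= 30897.81 MJ
e = 30897.81 / 74.869 = 412.69 MJ/m^2

412.69 MJ/m^2


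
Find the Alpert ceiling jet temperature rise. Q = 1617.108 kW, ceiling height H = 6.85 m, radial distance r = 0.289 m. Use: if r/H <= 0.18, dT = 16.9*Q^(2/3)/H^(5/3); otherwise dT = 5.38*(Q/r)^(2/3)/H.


r/H = 0.289 / 6.85 = 0.042190
r/H <= 0.18, so dT = 16.9*Q^(2/3)/H^(5/3)
Q^(2/3) = 137.77
H^(5/3) = 24.707
dT = 16.9 * 137.77 / 24.707 = 94.239 K

94.239 K


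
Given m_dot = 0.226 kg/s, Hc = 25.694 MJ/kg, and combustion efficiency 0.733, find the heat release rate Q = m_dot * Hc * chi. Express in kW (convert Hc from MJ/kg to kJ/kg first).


Hc = 25.694 MJ/kg = 25.694 * 1000 kJ/kg = 25694 kJ/kg
Q = 0.226 kg/s * 25694 kJ/kg * 0.733 = 4256.4 kW

4256.4 kW


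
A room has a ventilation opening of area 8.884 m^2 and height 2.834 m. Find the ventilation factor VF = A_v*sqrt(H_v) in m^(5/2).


sqrt(H_v) = 1.6834
VF = 8.884 * 1.6834 = 14.956 m^(5/2)

14.956 m^(5/2)


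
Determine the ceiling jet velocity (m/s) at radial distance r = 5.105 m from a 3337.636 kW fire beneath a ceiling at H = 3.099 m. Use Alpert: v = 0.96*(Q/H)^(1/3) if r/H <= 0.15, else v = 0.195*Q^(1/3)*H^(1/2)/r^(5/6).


r/H = 5.105 / 3.099 = 1.6473
r/H > 0.15, so v = 0.195*Q^(1/3)*H^(1/2)/r^(5/6)
Q^(1/3) = 14.944
H^(1/2) = 1.7604
r^(5/6) = 3.8904
v = 0.195 * 14.944 * 1.7604 / 3.8904 = 1.3186 m/s

1.3186 m/s


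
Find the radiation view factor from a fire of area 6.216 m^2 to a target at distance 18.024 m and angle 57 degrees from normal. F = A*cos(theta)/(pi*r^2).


cos(57 deg) = 0.54464
pi*r^2 = 1020.6
F = 6.216 * 0.54464 / 1020.6 = 0.0033172

0.0033172


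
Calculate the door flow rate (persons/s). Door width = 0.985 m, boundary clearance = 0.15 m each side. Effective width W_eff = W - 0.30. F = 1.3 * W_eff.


W_eff = 0.985 - 0.30 = 0.685 m
F = 1.3 * 0.685 = 0.89050 persons/s

0.89050 persons/s


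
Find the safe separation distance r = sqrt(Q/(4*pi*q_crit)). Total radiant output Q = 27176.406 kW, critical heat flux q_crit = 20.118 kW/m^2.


4*pi*q_crit = 252.81
Q/(4*pi*q_crit) = 107.50
r = sqrt(107.50) = 10.368 m

10.368 m


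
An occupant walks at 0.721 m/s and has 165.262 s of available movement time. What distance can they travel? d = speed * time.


d = 0.721 * 165.262 = 119.15 m

119.15 m


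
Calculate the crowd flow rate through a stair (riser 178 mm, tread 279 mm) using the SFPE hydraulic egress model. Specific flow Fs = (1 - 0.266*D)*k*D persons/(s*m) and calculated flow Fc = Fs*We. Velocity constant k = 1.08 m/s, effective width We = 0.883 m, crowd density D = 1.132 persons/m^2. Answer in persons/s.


1 - 0.266*D = 1 - 0.266*1.132 = 0.69889
Fs = 0.69889 * 1.08 * 1.132 = 0.85443 persons/(s*m)
Fc = 0.85443 * 0.883 = 0.75446 persons/s

0.75446 persons/s


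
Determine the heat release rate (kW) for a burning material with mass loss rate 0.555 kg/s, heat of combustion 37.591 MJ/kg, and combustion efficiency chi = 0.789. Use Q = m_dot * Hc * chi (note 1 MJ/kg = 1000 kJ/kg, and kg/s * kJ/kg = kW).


Hc = 37.591 MJ/kg = 37.591 * 1000 kJ/kg = 37591 kJ/kg
Q = 0.555 kg/s * 37591 kJ/kg * 0.789 = 16461 kW

16461 kW


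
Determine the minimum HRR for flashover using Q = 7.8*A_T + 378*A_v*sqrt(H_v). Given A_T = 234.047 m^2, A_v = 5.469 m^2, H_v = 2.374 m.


7.8*A_T = 1825.6
sqrt(H_v) = 1.5408
378*A_v*sqrt(H_v) = 3185.2
Q = 1825.6 + 3185.2 = 5010.8 kW

5010.8 kW


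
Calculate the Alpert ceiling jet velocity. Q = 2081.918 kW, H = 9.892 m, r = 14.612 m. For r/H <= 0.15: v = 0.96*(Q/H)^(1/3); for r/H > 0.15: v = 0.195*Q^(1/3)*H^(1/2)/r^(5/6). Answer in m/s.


r/H = 14.612 / 9.892 = 1.4772
r/H > 0.15, so v = 0.195*Q^(1/3)*H^(1/2)/r^(5/6)
Q^(1/3) = 12.769
H^(1/2) = 3.1452
r^(5/6) = 9.3453
v = 0.195 * 12.769 * 3.1452 / 9.3453 = 0.83799 m/s

0.83799 m/s


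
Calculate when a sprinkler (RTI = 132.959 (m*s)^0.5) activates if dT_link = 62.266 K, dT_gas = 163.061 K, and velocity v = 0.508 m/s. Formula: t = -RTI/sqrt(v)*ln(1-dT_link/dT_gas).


dT_link/dT_gas = 0.38186
ln(1 - 0.38186) = -0.48104
t = -132.959 / sqrt(0.508) * -0.48104 = 89.735 s

89.735 s


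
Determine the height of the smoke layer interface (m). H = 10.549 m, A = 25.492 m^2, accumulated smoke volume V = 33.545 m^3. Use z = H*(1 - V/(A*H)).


V/(A*H) = 0.12474
1 - 0.12474 = 0.87526
z = 10.549 * 0.87526 = 9.2331 m

9.2331 m


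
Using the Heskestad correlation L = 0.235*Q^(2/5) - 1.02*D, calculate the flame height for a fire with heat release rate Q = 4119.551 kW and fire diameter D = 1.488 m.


Q^(2/5) = 27.922
0.235 * Q^(2/5) = 6.5616
1.02 * D = 1.5178
L = 5.0438 m

5.0438 m


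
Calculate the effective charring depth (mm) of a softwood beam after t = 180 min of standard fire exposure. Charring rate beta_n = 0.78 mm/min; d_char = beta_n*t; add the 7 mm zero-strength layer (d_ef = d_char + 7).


d_char = 0.78 * 180 = 140.4 mm
d_ef = 140.4 + 1.0*7 = 147.4 mm

147.4 mm


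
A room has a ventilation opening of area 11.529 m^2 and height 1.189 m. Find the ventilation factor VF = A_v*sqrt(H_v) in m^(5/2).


sqrt(H_v) = 1.0904
VF = 11.529 * 1.0904 = 12.571 m^(5/2)

12.571 m^(5/2)


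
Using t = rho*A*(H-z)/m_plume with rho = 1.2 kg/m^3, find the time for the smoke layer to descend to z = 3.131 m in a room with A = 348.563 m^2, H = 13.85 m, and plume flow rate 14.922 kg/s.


H - z = 10.719 m
t = 1.2 * 348.563 * 10.719 / 14.922 = 300.46 s

300.46 s


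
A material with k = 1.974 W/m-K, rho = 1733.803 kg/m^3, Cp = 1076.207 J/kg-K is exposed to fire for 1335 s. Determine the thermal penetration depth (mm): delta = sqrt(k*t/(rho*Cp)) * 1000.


alpha = 1.974 / (1733.803 * 1076.207) = 1.0579e-06 m^2/s
alpha * t = 0.0014123
delta = sqrt(0.0014123) * 1000 = 37.581 mm

37.581 mm


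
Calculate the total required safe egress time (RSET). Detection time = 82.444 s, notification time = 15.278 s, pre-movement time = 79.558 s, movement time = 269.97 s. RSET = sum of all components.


Total = 82.444 + 15.278 + 79.558 + 269.97 = 447.25 s

447.25 s
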